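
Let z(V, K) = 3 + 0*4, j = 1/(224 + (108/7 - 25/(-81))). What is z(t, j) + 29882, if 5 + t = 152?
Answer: 29885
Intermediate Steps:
t = 147 (t = -5 + 152 = 147)
j = 567/135931 (j = 1/(224 + (108*(1/7) - 25*(-1/81))) = 1/(224 + (108/7 + 25/81)) = 1/(224 + 8923/567) = 1/(135931/567) = 567/135931 ≈ 0.0041712)
z(V, K) = 3 (z(V, K) = 3 + 0 = 3)
z(t, j) + 29882 = 3 + 29882 = 29885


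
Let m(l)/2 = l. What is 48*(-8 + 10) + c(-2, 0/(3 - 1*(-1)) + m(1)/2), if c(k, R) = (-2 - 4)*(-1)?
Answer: 102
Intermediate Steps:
m(l) = 2*l
c(k, R) = 6 (c(k, R) = -6*(-1) = 6)
48*(-8 + 10) + c(-2, 0/(3 - 1*(-1)) + m(1)/2) = 48*(-8 + 10) + 6 = 48*2 + 6 = 96 + 6 = 102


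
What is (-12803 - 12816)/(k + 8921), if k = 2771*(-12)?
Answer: 25619/24331 ≈ 1.0529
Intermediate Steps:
k = -33252
(-12803 - 12816)/(k + 8921) = (-12803 - 12816)/(-33252 + 8921) = -25619/(-24331) = -25619*(-1/24331) = 25619/24331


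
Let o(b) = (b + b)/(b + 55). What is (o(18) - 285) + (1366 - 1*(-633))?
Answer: 125158/73 ≈ 1714.5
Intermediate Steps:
o(b) = 2*b/(55 + b) (o(b) = (2*b)/(55 + b) = 2*b/(55 + b))
(o(18) - 285) + (1366 - 1*(-633)) = (2*18/(55 + 18) - 285) + (1366 - 1*(-633)) = (2*18/73 - 285) + (1366 + 633) = (2*18*(1/73) - 285) + 1999 = (36/73 - 285) + 1999 = -20769/73 + 1999 = 125158/73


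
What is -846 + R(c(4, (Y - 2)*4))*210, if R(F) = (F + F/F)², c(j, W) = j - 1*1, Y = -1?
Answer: 2514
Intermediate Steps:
c(j, W) = -1 + j (c(j, W) = j - 1 = -1 + j)
R(F) = (1 + F)² (R(F) = (F + 1)² = (1 + F)²)
-846 + R(c(4, (Y - 2)*4))*210 = -846 + (1 + (-1 + 4))²*210 = -846 + (1 + 3)²*210 = -846 + 4²*210 = -846 + 16*210 = -846 + 3360 = 2514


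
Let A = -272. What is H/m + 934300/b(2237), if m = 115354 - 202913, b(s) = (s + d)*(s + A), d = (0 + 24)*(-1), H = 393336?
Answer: -325726584484/76150850331 ≈ -4.2774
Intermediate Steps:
d = -24 (d = 24*(-1) = -24)
b(s) = (-272 + s)*(-24 + s) (b(s) = (s - 24)*(s - 272) = (-24 + s)*(-272 + s) = (-272 + s)*(-24 + s))
m = -87559
H/m + 934300/b(2237) = 393336/(-87559) + 934300/(6528 + 2237² - 296*2237) = 393336*(-1/87559) + 934300/(6528 + 5004169 - 662152) = -393336/87559 + 934300/4348545 = -393336/87559 + 934300*(1/4348545) = -393336/87559 + 186860/869709 = -325726584484/76150850331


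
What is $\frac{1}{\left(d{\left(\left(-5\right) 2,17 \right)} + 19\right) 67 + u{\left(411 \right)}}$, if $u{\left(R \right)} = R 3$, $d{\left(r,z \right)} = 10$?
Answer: $\frac{1}{3176} \approx 0.00031486$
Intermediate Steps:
$u{\left(R \right)} = 3 R$
$\frac{1}{\left(d{\left(\left(-5\right) 2,17 \right)} + 19\right) 67 + u{\left(411 \right)}} = \frac{1}{\left(10 + 19\right) 67 + 3 \cdot 411} = \frac{1}{29 \cdot 67 + 1233} = \frac{1}{1943 + 1233} = \frac{1}{3176}$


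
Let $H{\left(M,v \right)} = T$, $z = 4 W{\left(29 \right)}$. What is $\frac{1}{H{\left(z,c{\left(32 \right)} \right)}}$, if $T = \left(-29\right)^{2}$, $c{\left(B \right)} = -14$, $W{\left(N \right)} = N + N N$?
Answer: $\frac{1}{841} \approx 0.0011891$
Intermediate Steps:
$W{\left(N \right)} = N + N^{2}$
$z = 3480$ ($z = 4 \cdot 29 \left(1 + 29\right) = 4 \cdot 29 \cdot 30 = 4 \cdot 870 = 3480$)
$T = 841$
$H{\left(M,v \right)} = 841$
$\frac{1}{H{\left(z,c{\left(32 \right)} \right)}} = \frac{1}{841}$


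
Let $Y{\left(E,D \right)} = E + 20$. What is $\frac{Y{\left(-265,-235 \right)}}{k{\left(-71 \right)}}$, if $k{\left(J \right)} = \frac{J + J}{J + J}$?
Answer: $-245$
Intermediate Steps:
$k{\left(J \right)} = 1$ ($k{\left(J \right)} = \frac{2 J}{2 J} = 2 J \frac{1}{2 J} = 1$)
$Y{\left(E,D \right)} = 20 + E$
$\frac{Y{\left(-265,-235 \right)}}{k{\left(-71 \right)}} = \frac{20 - 265}{1} = \left(-245\right) 1 = -245$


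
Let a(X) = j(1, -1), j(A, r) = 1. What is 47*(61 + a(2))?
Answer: 2914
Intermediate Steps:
a(X) = 1
47*(61 + a(2)) = 47*(61 + 1) = 47*62 = 2914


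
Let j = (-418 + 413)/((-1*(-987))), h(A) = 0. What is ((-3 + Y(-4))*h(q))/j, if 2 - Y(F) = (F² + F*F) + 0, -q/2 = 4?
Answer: 0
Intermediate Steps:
q = -8 (q = -2*4 = -8)
Y(F) = 2 - 2*F² (Y(F) = 2 - ((F² + F*F) + 0) = 2 - ((F² + F²) + 0) = 2 - (2*F² + 0) = 2 - 2*F²)
j = -5/987 ≈ -0.0050659
((-3 + Y(-4))*h(q))/j = ((-3 + (2 - 2*(-4)²))*0)/(-5/987) = ((-3 + (2 - 2*16))*0)*(-987/5) = ((-3 + (2 - 32))*0)*(-987/5) = ((-3 - 30)*0)*(-987/5) = -33*0*(-987/5) = 0*(-987/5) = 0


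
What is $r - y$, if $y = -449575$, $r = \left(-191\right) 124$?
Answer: $425891$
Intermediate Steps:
$r = -23684$
$r - y = -23684 - -449575 = -23684 + 449575 = 425891$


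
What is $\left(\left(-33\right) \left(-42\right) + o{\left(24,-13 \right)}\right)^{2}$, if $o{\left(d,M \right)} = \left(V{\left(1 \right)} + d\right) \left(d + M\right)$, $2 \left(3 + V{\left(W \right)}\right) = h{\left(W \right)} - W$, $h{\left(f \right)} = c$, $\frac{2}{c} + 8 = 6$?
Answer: $2579236$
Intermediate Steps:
$c = -1$ ($c = \frac{2}{-8 + 6} = \frac{2}{-2} = 2 \left(- \frac{1}{2}\right) = -1$)
$h{\left(f \right)} = -1$
$V{\left(W \right)} = - \frac{7}{2} - \frac{W}{2}$ ($V{\left(W \right)} = -3 + \frac{-1 - W}{2} = -3 - \left(\frac{1}{2} + \frac{W}{2}\right) = - \frac{7}{2} - \frac{W}{2}$)
$o{\left(d,M \right)} = \left(-4 + d\right) \left(M + d\right)$ ($o{\left(d,M \right)} = \left(\left(- \frac{7}{2} - \frac{1}{2}\right) + d\right) \left(d + M\right) = \left(\left(- \frac{7}{2} - \frac{1}{2}\right) + d\right) \left(M + d\right) = \left(-4 + d\right) \left(M + d\right)$)
$\left(\left(-33\right) \left(-42\right) + o{\left(24,-13 \right)}\right)^{2} = \left(\left(-33\right) \left(-42\right) - \left(356 - 576\right)\right)^{2} = \left(1386 + \left(576 + 52 - 96 - 312\right)\right)^{2} = \left(1386 + 220\right)^{2} = 1606^{2} = 2579236$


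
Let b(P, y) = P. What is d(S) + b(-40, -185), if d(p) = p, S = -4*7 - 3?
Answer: -71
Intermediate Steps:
S = -31 (S = -28 - 3 = -31)
d(S) + b(-40, -185) = -31 - 40 = -71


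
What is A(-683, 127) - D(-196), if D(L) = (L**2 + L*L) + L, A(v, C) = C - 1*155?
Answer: -76664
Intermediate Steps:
A(v, C) = -155 + C (A(v, C) = C - 155 = -155 + C)
D(L) = L + 2*L**2 (D(L) = (L**2 + L**2) + L = 2*L**2 + L = L + 2*L**2)
A(-683, 127) - D(-196) = (-155 + 127) - (-196)*(1 + 2*(-196)) = -28 - (-196)*(1 - 392) = -28 - (-196)*(-391) = -28 - 1*76636 = -28 - 76636 = -76664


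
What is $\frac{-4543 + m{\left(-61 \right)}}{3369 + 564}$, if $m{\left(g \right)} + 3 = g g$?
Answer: $- \frac{275}{1311} \approx -0.20976$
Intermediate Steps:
$m{\left(g \right)} = -3 + g^{2}$ ($m{\left(g \right)} = -3 + g g = -3 + g^{2}$)
$\frac{-4543 + m{\left(-61 \right)}}{3369 + 564} = \frac{-4543 - \left(3 - \left(-61\right)^{2}\right)}{3369 + 564} = \frac{-4543 + \left(-3 + 3721\right)}{3933} = \left(-4543 + 3718\right) \frac{1}{3933} = \left(-825\right) \frac{1}{3933} = - \frac{275}{1311}$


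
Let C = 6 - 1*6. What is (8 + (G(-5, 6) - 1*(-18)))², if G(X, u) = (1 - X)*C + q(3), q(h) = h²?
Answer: 1225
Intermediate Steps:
C = 0 (C = 6 - 6 = 0)
G(X, u) = 9 (G(X, u) = (1 - X)*0 + 3² = 0 + 9 = 9)
(8 + (G(-5, 6) - 1*(-18)))² = (8 + (9 - 1*(-18)))² = (8 + (9 + 18))² = (8 + 27)² = 35² = 1225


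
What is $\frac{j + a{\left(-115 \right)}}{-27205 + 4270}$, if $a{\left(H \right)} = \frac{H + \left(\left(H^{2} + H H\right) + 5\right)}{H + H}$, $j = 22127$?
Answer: $- \frac{506287}{527505} \approx -0.95978$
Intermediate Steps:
$a{\left(H \right)} = \frac{5 + H + 2 H^{2}}{2 H}$ ($a{\left(H \right)} = \frac{H + \left(\left(H^{2} + H^{2}\right) + 5\right)}{2 H} = \left(H + \left(2 H^{2} + 5\right)\right) \frac{1}{2 H} = \left(H + \left(5 + 2 H^{2}\right)\right) \frac{1}{2 H} = \left(5 + H + 2 H^{2}\right) \frac{1}{2 H} = \frac{5 + H + 2 H^{2}}{2 H}$)
$\frac{j + a{\left(-115 \right)}}{-27205 + 4270} = \frac{22127 + \left(\frac{1}{2} - 115 + \frac{5}{2 \left(-115\right)}\right)}{-27205 + 4270} = \frac{22127 + \left(\frac{1}{2} - 115 + \frac{5}{2} \left(- \frac{1}{115}\right)\right)}{-22935} = \left(22127 - \frac{2634}{23}\right) \left(- \frac{1}{22935}\right) = \frac{506287}{23} \left(- \frac{1}{22935}\right) = - \frac{506287}{527505}$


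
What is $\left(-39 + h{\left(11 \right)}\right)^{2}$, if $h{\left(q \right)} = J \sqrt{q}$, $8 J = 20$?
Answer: $\frac{6359}{4} - 195 \sqrt{11} \approx 943.01$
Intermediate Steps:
$J = \frac{5}{2}$ ($J = \frac{1}{8} \cdot 20 = \frac{5}{2} \approx 2.5$)
$h{\left(q \right)} = \frac{5 \sqrt{q}}{2}$
$\left(-39 + h{\left(11 \right)}\right)^{2} = \left(-39 + \frac{5 \sqrt{11}}{2}\right)^{2}$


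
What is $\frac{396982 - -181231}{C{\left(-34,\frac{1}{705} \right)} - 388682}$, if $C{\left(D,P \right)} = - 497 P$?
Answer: $- \frac{407640165}{274021307} \approx -1.4876$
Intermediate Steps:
$\frac{396982 - -181231}{C{\left(-34,\frac{1}{705} \right)} - 388682} = \frac{396982 - -181231}{- \frac{497}{705} - 388682} = \frac{396982 + 181231}{\left(-497\right) \frac{1}{705} - 388682} = \frac{578213}{- \frac{497}{705} - 388682} = \frac{578213}{- \frac{274021307}{705}} = 578213 \left(- \frac{705}{274021307}\right) = - \frac{407640165}{274021307}$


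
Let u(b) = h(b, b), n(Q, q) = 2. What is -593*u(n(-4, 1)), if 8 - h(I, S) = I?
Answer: -3558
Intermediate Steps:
h(I, S) = 8 - I
u(b) = 8 - b
-593*u(n(-4, 1)) = -593*(8 - 1*2) = -593*(8 - 2) = -593*6 = -3558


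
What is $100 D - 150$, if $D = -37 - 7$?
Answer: $-4550$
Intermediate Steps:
$D = -44$
$100 D - 150 = 100 \left(-44\right) - 150 = -4400 - 150 = -4550$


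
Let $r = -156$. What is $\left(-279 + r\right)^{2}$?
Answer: $189225$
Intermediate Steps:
$\left(-279 + r\right)^{2} = \left(-279 - 156\right)^{2} = \left(-435\right)^{2} = 189225$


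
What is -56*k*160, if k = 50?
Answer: -448000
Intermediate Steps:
-56*k*160 = -56*50*160 = -2800*160 = -448000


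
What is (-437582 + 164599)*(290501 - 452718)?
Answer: 44282483311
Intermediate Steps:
(-437582 + 164599)*(290501 - 452718) = -272983*(-162217) = 44282483311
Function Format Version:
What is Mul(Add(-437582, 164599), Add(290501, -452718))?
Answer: 44282483311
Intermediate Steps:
Mul(Add(-437582, 164599), Add(290501, -452718)) = Mul(-272983, -162217) = 44282483311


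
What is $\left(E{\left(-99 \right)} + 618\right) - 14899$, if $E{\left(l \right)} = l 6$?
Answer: $-14875$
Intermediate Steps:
$E{\left(l \right)} = 6 l$
$\left(E{\left(-99 \right)} + 618\right) - 14899 = \left(6 \left(-99\right) + 618\right) - 14899 = \left(-594 + 618\right) - 14899 = 24 - 14899 = -14875$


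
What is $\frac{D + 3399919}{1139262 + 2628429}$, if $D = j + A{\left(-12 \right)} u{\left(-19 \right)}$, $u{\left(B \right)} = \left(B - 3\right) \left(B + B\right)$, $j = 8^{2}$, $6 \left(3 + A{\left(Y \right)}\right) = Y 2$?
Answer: $\frac{1131377}{1255897} \approx 0.90085$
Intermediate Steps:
$A{\left(Y \right)} = -3 + \frac{Y}{3}$ ($A{\left(Y \right)} = -3 + \frac{Y 2}{6} = -3 + \frac{2 Y}{6} = -3 + \frac{Y}{3}$)
$j = 64$
$u{\left(B \right)} = 2 B \left(-3 + B\right)$ ($u{\left(B \right)} = \left(-3 + B\right) 2 B = 2 B \left(-3 + B\right)$)
$D = -5788$ ($D = 64 + \left(-3 + \frac{1}{3} \left(-12\right)\right) 2 \left(-19\right) \left(-3 - 19\right) = 64 + \left(-3 - 4\right) 2 \left(-19\right) \left(-22\right) = 64 - 5852 = -5788$)
$\frac{D + 3399919}{1139262 + 2628429} = \frac{-5788 + 3399919}{1139262 + 2628429} = \frac{3394131}{3767691} = 3394131 \cdot \frac{1}{3767691} = \frac{1131377}{1255897}$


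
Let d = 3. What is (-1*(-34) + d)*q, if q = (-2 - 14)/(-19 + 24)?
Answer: -592/5 ≈ -118.40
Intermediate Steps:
q = -16/5 ≈ -3.2000
(-1*(-34) + d)*q = (-1*(-34) + 3)*(-16/5) = (34 + 3)*(-16/5) = 37*(-16/5) = -592/5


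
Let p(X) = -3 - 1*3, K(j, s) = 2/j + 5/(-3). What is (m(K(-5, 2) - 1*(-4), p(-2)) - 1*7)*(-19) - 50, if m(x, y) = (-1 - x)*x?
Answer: 42919/225 ≈ 190.75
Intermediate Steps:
K(j, s) = -5/3 + 2/j (K(j, s) = 2/j + 5*(-⅓) = 2/j - 5/3 = -5/3 + 2/j)
p(X) = -6 (p(X) = -3 - 3 = -6)
m(x, y) = x*(-1 - x)
(m(K(-5, 2) - 1*(-4), p(-2)) - 1*7)*(-19) - 50 = (-((-5/3 + 2/(-5)) - 1*(-4))*(1 + ((-5/3 + 2/(-5)) - 1*(-4))) - 1*7)*(-19) - 50 = (-((-5/3 + 2*(-⅕)) + 4)*(1 + ((-5/3 + 2*(-⅕)) + 4)) - 7)*(-19) - 50 = (-((-5/3 - ⅖) + 4)*(1 + ((-5/3 - ⅖) + 4)) - 7)*(-19) - 50 = (-(-31/15 + 4)*(1 + (-31/15 + 4)) - 7)*(-19) - 50 = (-1*29/15*(1 + 29/15) - 7)*(-19) - 50 = (-1*29/15*44/15 - 7)*(-19) - 50 = (-1276/225 - 7)*(-19) - 50 = -2851/225*(-19) - 50 = 54169/225 - 50 = 42919/225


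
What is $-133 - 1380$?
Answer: $-1513$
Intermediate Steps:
$-133 - 1380 = -1513$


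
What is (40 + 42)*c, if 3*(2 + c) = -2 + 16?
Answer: 656/3 ≈ 218.67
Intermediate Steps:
c = 8/3 (c = -2 + (-2 + 16)/3 = -2 + (1/3)*14 = -2 + 14/3 = 8/3 ≈ 2.6667)
(40 + 42)*c = (40 + 42)*(8/3) = 82*(8/3) = 656/3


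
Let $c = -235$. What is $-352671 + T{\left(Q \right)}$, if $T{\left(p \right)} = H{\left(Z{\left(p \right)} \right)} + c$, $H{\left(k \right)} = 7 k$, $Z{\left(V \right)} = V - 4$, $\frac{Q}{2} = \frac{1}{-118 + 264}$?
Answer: $- \frac{25764175}{73} \approx -3.5293 \cdot 10^{5}$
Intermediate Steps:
$Q = \frac{1}{73}$ ($Q = \frac{2}{-118 + 264} = \frac{2}{146} = 2 \cdot \frac{1}{146} = \frac{1}{73} \approx 0.013699$)
$Z{\left(V \right)} = -4 + V$
$T{\left(p \right)} = -263 + 7 p$ ($T{\left(p \right)} = 7 \left(-4 + p\right) - 235 = \left(-28 + 7 p\right) - 235 = -263 + 7 p$)
$-352671 + T{\left(Q \right)} = -352671 + \left(-263 + 7 \cdot \frac{1}{73}\right) = -352671 + \left(-263 + \frac{7}{73}\right) = -352671 - \frac{19192}{73} = - \frac{25764175}{73}$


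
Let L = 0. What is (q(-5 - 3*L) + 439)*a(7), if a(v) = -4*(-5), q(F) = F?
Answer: 8680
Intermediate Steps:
a(v) = 20
(q(-5 - 3*L) + 439)*a(7) = ((-5 - 3*0) + 439)*20 = ((-5 + 0) + 439)*20 = (-5 + 439)*20 = 434*20 = 8680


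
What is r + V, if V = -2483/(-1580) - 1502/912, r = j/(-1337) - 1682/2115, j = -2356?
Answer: 30270518437/33955682040 ≈ 0.89147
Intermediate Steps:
r = 2734106/2827755 (r = -2356/(-1337) - 1682/2115 = -2356*(-1/1337) - 1682*1/2115 = 2356/1337 - 1682/2115 = 2734106/2827755 ≈ 0.96688)
V = -13583/180120 (V = -2483*(-1/1580) - 1502*1/912 = 2483/1580 - 751/456 = -13583/180120 ≈ -0.075411)
r + V = 2734106/2827755 - 13583/180120 = 30270518437/33955682040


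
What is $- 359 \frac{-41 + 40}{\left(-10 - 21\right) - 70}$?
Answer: $- \frac{359}{101} \approx -3.5545$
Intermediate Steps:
$- 359 \frac{-41 + 40}{\left(-10 - 21\right) - 70} = - 359 \left(- \frac{1}{-31 - 70}\right) = - 359 \left(- \frac{1}{-101}\right) = - 359 \left(\left(-1\right) \left(- \frac{1}{101}\right)\right) = \left(-359\right) \frac{1}{101} = - \frac{359}{101}$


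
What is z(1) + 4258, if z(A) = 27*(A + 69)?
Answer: 6148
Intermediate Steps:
z(A) = 1863 + 27*A (z(A) = 27*(69 + A) = 1863 + 27*A)
z(1) + 4258 = (1863 + 27*1) + 4258 = (1863 + 27) + 4258 = 1890 + 4258 = 6148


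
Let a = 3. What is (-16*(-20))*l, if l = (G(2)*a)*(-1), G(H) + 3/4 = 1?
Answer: -240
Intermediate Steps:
G(H) = 1/4 (G(H) = -3/4 + 1 = 1/4)
l = -3/4 (l = ((1/4)*3)*(-1) = (3/4)*(-1) = -3/4 ≈ -0.75000)
(-16*(-20))*l = -16*(-20)*(-3/4) = 320*(-3/4) = -240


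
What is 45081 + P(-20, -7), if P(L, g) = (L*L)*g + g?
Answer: 42274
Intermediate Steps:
P(L, g) = g + g*L² (P(L, g) = L²*g + g = g*L² + g = g + g*L²)
45081 + P(-20, -7) = 45081 - 7*(1 + (-20)²) = 45081 - 7*(1 + 400) = 45081 - 7*401 = 45081 - 2807 = 42274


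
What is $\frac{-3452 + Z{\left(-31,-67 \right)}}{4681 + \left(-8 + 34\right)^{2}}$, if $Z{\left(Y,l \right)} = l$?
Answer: $- \frac{3519}{5357} \approx -0.6569$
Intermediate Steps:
$\frac{-3452 + Z{\left(-31,-67 \right)}}{4681 + \left(-8 + 34\right)^{2}} = \frac{-3452 - 67}{4681 + \left(-8 + 34\right)^{2}} = - \frac{3519}{4681 + 26^{2}} = - \frac{3519}{4681 + 676} = - \frac{3519}{5357}$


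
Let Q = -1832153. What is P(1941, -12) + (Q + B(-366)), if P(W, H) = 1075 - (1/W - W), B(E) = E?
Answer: -3551065324/1941 ≈ -1.8295e+6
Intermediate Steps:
P(W, H) = 1075 + W - 1/W (P(W, H) = 1075 + (W - 1/W) = 1075 + W - 1/W)
P(1941, -12) + (Q + B(-366)) = (1075 + 1941 - 1/1941) + (-1832153 - 366) = (1075 + 1941 - 1*1/1941) - 1832519 = (1075 + 1941 - 1/1941) - 1832519 = 5854055/1941 - 1832519 = -3551065324/1941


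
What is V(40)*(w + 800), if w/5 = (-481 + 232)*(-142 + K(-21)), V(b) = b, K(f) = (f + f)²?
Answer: -80743600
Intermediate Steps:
K(f) = 4*f² (K(f) = (2*f)² = 4*f²)
w = -2019390 (w = 5*((-481 + 232)*(-142 + 4*(-21)²)) = 5*(-249*(-142 + 4*441)) = 5*(-249*(-142 + 1764)) = 5*(-249*1622) = 5*(-403878) = -2019390)
V(40)*(w + 800) = 40*(-2019390 + 800) = 40*(-2018590) = -80743600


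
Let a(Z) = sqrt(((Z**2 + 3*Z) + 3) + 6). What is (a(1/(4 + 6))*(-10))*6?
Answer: -42*sqrt(19) ≈ -183.07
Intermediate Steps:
a(Z) = sqrt(9 + Z**2 + 3*Z) (a(Z) = sqrt((3 + Z**2 + 3*Z) + 6) = sqrt(9 + Z**2 + 3*Z))
(a(1/(4 + 6))*(-10))*6 = (sqrt(9 + (1/(4 + 6))**2 + 3/(4 + 6))*(-10))*6 = (sqrt(9 + (1/10)**2 + 3/10)*(-10))*6 = (sqrt(9 + (1/10)**2 + 3*(1/10))*(-10))*6 = (sqrt(9 + 1/100 + 3/10)*(-10))*6 = (sqrt(931/100)*(-10))*6 = ((7*sqrt(19)/10)*(-10))*6 = -7*sqrt(19)*6 = -42*sqrt(19)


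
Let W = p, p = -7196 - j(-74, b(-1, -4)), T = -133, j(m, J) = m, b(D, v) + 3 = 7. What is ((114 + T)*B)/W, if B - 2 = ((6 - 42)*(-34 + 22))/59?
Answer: 5225/210099 ≈ 0.024869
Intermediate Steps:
b(D, v) = 4 (b(D, v) = -3 + 7 = 4)
p = -7122 (p = -7196 - 1*(-74) = -7196 + 74 = -7122)
W = -7122
B = 550/59 (B = 2 + ((6 - 42)*(-34 + 22))/59 = 2 - 36*(-12)*(1/59) = 2 + 432*(1/59) = 2 + 432/59 = 550/59 ≈ 9.3220)
((114 + T)*B)/W = ((114 - 133)*(550/59))/(-7122) = -19*550/59*(-1/7122) = -10450/59*(-1/7122) = 5225/210099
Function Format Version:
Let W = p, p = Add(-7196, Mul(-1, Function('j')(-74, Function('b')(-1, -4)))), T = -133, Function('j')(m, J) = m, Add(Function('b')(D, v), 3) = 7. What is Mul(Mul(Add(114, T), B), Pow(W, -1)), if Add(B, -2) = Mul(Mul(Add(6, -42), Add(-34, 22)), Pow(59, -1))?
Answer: Rational(5225, 210099) ≈ 0.024869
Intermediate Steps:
Function('b')(D, v) = 4 (Function('b')(D, v) = Add(-3, 7) = 4)
p = -7122 (p = Add(-7196, Mul(-1, -74)) = Add(-7196, 74) = -7122)
W = -7122
B = Rational(550, 59) (B = Add(2, Mul(Mul(Add(6, -42), Add(-34, 22)), Pow(59, -1))) = Add(2, Mul(Mul(-36, -12), Rational(1, 59))) = Add(2, Mul(432, Rational(1, 59))) = Add(2, Rational(432, 59)) = Rational(550, 59) ≈ 9.3220)
Mul(Mul(Add(114, T), B), Pow(W, -1)) = Mul(Mul(Add(114, -133), Rational(550, 59)), Pow(-7122, -1)) = Mul(Mul(-19, Rational(550, 59)), Rational(-1, 7122)) = Mul(Rational(-10450, 59), Rational(-1, 7122)) = Rational(5225, 210099)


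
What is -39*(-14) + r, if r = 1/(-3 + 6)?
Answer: 1639/3 ≈ 546.33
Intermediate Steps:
r = ⅓ (r = 1/3 = ⅓ ≈ 0.33333)
-39*(-14) + r = -39*(-14) + ⅓ = 546 + ⅓ = 1639/3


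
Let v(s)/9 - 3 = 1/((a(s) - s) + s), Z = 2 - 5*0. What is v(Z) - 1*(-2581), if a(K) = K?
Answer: 5225/2 ≈ 2612.5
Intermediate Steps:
Z = 2 (Z = 2 + 0 = 2)
v(s) = 27 + 9/s (v(s) = 27 + 9/((s - s) + s) = 27 + 9/(0 + s) = 27 + 9/s)
v(Z) - 1*(-2581) = (27 + 9/2) - 1*(-2581) = (27 + 9*(½)) + 2581 = (27 + 9/2) + 2581 = 63/2 + 2581 = 5225/2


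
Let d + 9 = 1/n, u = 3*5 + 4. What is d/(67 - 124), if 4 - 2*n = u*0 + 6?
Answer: 10/57 ≈ 0.17544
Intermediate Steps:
u = 19 (u = 15 + 4 = 19)
n = -1 (n = 2 - (19*0 + 6)/2 = 2 - (0 + 6)/2 = 2 - ½*6 = 2 - 3 = -1)
d = -10 (d = -9 + 1/(-1) = -9 - 1 = -10)
d/(67 - 124) = -10/(67 - 124) = -10/(-57) = -1/57*(-10) = 10/57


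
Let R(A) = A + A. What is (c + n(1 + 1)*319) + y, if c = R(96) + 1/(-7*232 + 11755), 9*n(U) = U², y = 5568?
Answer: 179372735/30393 ≈ 5901.8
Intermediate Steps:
R(A) = 2*A
n(U) = U²/9
c = 1945153/10131 (c = 2*96 + 1/(-7*232 + 11755) = 192 + 1/(-1624 + 11755) = 192 + 1/10131 = 1945153/10131 ≈ 192.00)
(c + n(1 + 1)*319) + y = (1945153/10131 + ((1 + 1)²/9)*319) + 5568 = (1945153/10131 + ((⅑)*2²)*319) + 5568 = (1945153/10131 + ((⅑)*4)*319) + 5568 = (1945153/10131 + (4/9)*319) + 5568 = (1945153/10131 + 1276/9) + 5568 = 10144511/30393 + 5568 = 179372735/30393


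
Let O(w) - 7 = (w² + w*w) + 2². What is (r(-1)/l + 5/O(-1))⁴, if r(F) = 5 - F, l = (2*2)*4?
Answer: 38950081/116985856 ≈ 0.33295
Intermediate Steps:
l = 16 (l = 4*4 = 16)
O(w) = 11 + 2*w² (O(w) = 7 + ((w² + w*w) + 2²) = 7 + ((w² + w²) + 4) = 7 + (2*w² + 4) = 7 + (4 + 2*w²) = 11 + 2*w²)
(r(-1)/l + 5/O(-1))⁴ = ((5 - 1*(-1))/16 + 5/(11 + 2*(-1)²))⁴ = ((5 + 1)*(1/16) + 5/(11 + 2*1))⁴ = (6*(1/16) + 5/(11 + 2))⁴ = (3/8 + 5/13)⁴ = (79/104)⁴ = 38950081/116985856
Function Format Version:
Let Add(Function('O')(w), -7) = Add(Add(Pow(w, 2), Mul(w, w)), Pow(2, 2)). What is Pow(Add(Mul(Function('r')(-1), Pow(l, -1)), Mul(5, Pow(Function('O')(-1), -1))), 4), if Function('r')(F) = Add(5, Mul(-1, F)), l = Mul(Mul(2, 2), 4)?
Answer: Rational(38950081, 116985856) ≈ 0.33295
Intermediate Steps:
l = 16 (l = Mul(4, 4) = 16)
Function('O')(w) = Add(11, Mul(2, Pow(w, 2))) (Function('O')(w) = Add(7, Add(Add(Pow(w, 2), Mul(w, w)), Pow(2, 2))) = Add(7, Add(Add(Pow(w, 2), Pow(w, 2)), 4)) = Add(7, Add(Mul(2, Pow(w, 2)), 4)) = Add(7, Add(4, Mul(2, Pow(w, 2)))) = Add(11, Mul(2, Pow(w, 2))))
Pow(Add(Mul(Function('r')(-1), Pow(l, -1)), Mul(5, Pow(Function('O')(-1), -1))), 4) = Pow(Add(Mul(Add(5, Mul(-1, -1)), Pow(16, -1)), Mul(5, Pow(Add(11, Mul(2, Pow(-1, 2))), -1))), 4) = Pow(Add(Mul(Add(5, 1), Rational(1, 16)), Mul(5, Pow(Add(11, Mul(2, 1)), -1))), 4) = Pow(Add(Mul(6, Rational(1, 16)), Mul(5, Pow(Add(11, 2), -1))), 4) = Pow(Add(Rational(3, 8), Mul(5, Pow(13, -1))), 4) = Pow(Add(Rational(3, 8), Mul(5, Rational(1, 13))), 4) = Pow(Add(Rational(3, 8), Rational(5, 13)), 4) = Pow(Rational(79, 104), 4) = Rational(38950081, 116985856)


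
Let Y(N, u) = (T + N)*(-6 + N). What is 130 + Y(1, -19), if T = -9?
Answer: 170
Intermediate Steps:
Y(N, u) = (-9 + N)*(-6 + N)
130 + Y(1, -19) = 130 + (54 + 1² - 15*1) = 130 + (54 + 1 - 15) = 130 + 40 = 170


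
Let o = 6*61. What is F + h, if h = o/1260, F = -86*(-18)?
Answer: 325141/210 ≈ 1548.3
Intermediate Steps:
o = 366
F = 1548
h = 61/210 (h = 366/1260 = 366*(1/1260) = 61/210 ≈ 0.29048)
F + h = 1548 + 61/210 = 325141/210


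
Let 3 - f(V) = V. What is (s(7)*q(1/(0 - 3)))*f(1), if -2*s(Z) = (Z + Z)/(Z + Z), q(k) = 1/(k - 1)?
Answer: 3/4 ≈ 0.75000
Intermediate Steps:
f(V) = 3 - V
q(k) = 1/(-1 + k)
s(Z) = -1/2 (s(Z) = -(Z + Z)/(2*(Z + Z)) = -2*Z/(2*(2*Z)) = -2*Z*1/(2*Z)/2 = -1/2*1 = -1/2)
(s(7)*q(1/(0 - 3)))*f(1) = (-1/(2*(-1 + 1/(0 - 3))))*(3 - 1*1) = (-1/(2*(-1 + 1/(-3))))*(3 - 1) = -1/(2*(-1 - 1/3))*2 = -1/(2*(-4/3))*2 = -1/2*(-3/4)*2 = (3/8)*2 = 3/4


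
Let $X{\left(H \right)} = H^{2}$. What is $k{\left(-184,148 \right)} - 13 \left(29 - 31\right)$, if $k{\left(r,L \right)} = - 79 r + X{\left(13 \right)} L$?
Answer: $39574$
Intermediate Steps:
$k{\left(r,L \right)} = - 79 r + 169 L$ ($k{\left(r,L \right)} = - 79 r + 13^{2} L = - 79 r + 169 L$)
$k{\left(-184,148 \right)} - 13 \left(29 - 31\right) = \left(\left(-79\right) \left(-184\right) + 169 \cdot 148\right) - 13 \left(29 - 31\right) = \left(14536 + 25012\right) - 13 \left(29 - 31\right) = 39548 - 13 \left(-2\right) = 39548 - -26 = 39548 + 26 = 39574$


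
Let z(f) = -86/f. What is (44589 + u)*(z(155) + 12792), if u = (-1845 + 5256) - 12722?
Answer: 2256283012/5 ≈ 4.5126e+8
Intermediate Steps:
u = -9311 (u = 3411 - 12722 = -9311)
(44589 + u)*(z(155) + 12792) = (44589 - 9311)*(-86/155 + 12792) = 35278*(-86*1/155 + 12792) = 35278*(-86/155 + 12792) = 35278*(1982674/155) = 2256283012/5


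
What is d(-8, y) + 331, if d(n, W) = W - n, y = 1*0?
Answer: 339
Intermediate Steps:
y = 0
d(-8, y) + 331 = (0 - 1*(-8)) + 331 = (0 + 8) + 331 = 8 + 331 = 339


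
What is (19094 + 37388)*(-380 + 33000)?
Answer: 1842442840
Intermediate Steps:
(19094 + 37388)*(-380 + 33000) = 56482*32620 = 1842442840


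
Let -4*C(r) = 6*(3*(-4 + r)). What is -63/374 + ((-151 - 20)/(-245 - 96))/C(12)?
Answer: -4229/23188 ≈ -0.18238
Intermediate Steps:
C(r) = 18 - 9*r/2 (C(r) = -3*3*(-4 + r)/2 = -3*(-12 + 3*r)/2 = -(-72 + 18*r)/4 = 18 - 9*r/2)
-63/374 + ((-151 - 20)/(-245 - 96))/C(12) = -63/374 + ((-151 - 20)/(-245 - 96))/(18 - 9/2*12) = -63*1/374 + (-171/(-341))/(18 - 54) = -63/374 - 171*(-1/341)/(-36) = -63/374 + (171/341)*(-1/36) = -63/374 - 19/1364 = -4229/23188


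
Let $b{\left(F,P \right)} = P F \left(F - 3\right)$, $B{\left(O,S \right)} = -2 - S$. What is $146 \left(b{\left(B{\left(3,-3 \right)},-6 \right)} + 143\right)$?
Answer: $22630$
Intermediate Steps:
$b{\left(F,P \right)} = F P \left(-3 + F\right)$
$146 \left(b{\left(B{\left(3,-3 \right)},-6 \right)} + 143\right) = 146 \left(\left(-2 - -3\right) \left(-6\right) \left(-3 - -1\right) + 143\right) = 146 \left(\left(-2 + 3\right) \left(-6\right) \left(-3 + \left(-2 + 3\right)\right) + 143\right) = 146 \left(1 \left(-6\right) \left(-3 + 1\right) + 143\right) = 146 \left(1 \left(-6\right) \left(-2\right) + 143\right) = 146 \left(12 + 143\right) = 146 \cdot 155 = 22630$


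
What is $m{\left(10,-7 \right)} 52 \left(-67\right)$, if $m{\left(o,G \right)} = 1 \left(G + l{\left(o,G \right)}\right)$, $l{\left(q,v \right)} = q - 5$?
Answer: $6968$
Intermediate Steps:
$l{\left(q,v \right)} = -5 + q$
$m{\left(o,G \right)} = -5 + G + o$ ($m{\left(o,G \right)} = 1 \left(G + \left(-5 + o\right)\right) = 1 \left(-5 + G + o\right) = -5 + G + o$)
$m{\left(10,-7 \right)} 52 \left(-67\right) = \left(-5 - 7 + 10\right) 52 \left(-67\right) = \left(-2\right) 52 \left(-67\right) = \left(-104\right) \left(-67\right) = 6968$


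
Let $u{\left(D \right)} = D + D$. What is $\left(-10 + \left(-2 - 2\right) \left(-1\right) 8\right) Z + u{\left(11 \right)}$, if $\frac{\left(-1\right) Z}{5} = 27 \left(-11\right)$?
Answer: $32692$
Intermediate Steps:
$u{\left(D \right)} = 2 D$
$Z = 1485$ ($Z = - 5 \cdot 27 \left(-11\right) = \left(-5\right) \left(-297\right) = 1485$)
$\left(-10 + \left(-2 - 2\right) \left(-1\right) 8\right) Z + u{\left(11 \right)} = \left(-10 + \left(-2 - 2\right) \left(-1\right) 8\right) 1485 + 2 \cdot 11 = \left(-10 + \left(-4\right) \left(-1\right) 8\right) 1485 + 22 = \left(-10 + 4 \cdot 8\right) 1485 + 22 = \left(-10 + 32\right) 1485 + 22 = 22 \cdot 1485 + 22 = 32670 + 22 = 32692$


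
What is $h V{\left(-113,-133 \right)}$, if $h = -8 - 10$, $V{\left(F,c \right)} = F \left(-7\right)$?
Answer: $-14238$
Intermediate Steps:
$V{\left(F,c \right)} = - 7 F$
$h = -18$ ($h = -8 - 10 = -18$)
$h V{\left(-113,-133 \right)} = - 18 \left(\left(-7\right) \left(-113\right)\right) = \left(-18\right) 791 = -14238$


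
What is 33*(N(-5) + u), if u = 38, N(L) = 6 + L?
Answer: 1287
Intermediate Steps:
33*(N(-5) + u) = 33*((6 - 5) + 38) = 33*(1 + 38) = 33*39 = 1287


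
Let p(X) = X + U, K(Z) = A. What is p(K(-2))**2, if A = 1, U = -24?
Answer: 529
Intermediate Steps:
K(Z) = 1
p(X) = -24 + X (p(X) = X - 24 = -24 + X)
p(K(-2))**2 = (-24 + 1)**2 = (-23)**2 = 529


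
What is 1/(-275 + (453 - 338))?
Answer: -1/160 ≈ -0.0062500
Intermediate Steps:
1/(-275 + (453 - 338)) = 1/(-275 + 115) = 1/(-160) = -1/160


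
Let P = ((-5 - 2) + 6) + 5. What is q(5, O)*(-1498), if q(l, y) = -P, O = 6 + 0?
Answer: 5992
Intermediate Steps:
O = 6
P = 4 (P = (-7 + 6) + 5 = -1 + 5 = 4)
q(l, y) = -4 (q(l, y) = -1*4 = -4)
q(5, O)*(-1498) = -4*(-1498) = 5992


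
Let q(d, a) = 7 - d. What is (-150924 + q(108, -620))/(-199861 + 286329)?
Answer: -151025/86468 ≈ -1.7466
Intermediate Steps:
(-150924 + q(108, -620))/(-199861 + 286329) = (-150924 + (7 - 1*108))/(-199861 + 286329) = (-150924 + (7 - 108))/86468 = (-150924 - 101)*(1/86468) = -151025*1/86468 = -151025/86468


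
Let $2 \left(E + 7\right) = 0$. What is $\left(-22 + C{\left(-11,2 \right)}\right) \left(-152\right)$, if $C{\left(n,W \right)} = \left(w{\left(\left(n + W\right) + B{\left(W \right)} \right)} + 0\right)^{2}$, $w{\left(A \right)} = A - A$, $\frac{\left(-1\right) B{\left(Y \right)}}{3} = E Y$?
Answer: $3344$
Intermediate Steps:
$E = -7$ ($E = -7 + \frac{1}{2} \cdot 0 = -7 + 0 = -7$)
$B{\left(Y \right)} = 21 Y$ ($B{\left(Y \right)} = - 3 \left(- 7 Y\right) = 21 Y$)
$w{\left(A \right)} = 0$
$C{\left(n,W \right)} = 0$ ($C{\left(n,W \right)} = \left(0 + 0\right)^{2} = 0^{2} = 0$)
$\left(-22 + C{\left(-11,2 \right)}\right) \left(-152\right) = \left(-22 + 0\right) \left(-152\right) = \left(-22\right) \left(-152\right) = 3344$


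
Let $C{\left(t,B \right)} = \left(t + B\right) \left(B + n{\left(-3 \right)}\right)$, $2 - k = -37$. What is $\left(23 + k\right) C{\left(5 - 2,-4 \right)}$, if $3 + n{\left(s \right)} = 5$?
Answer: $124$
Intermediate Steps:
$n{\left(s \right)} = 2$ ($n{\left(s \right)} = -3 + 5 = 2$)
$k = 39$ ($k = 2 - -37 = 2 + 37 = 39$)
$C{\left(t,B \right)} = \left(2 + B\right) \left(B + t\right)$ ($C{\left(t,B \right)} = \left(t + B\right) \left(B + 2\right) = \left(B + t\right) \left(2 + B\right) = \left(2 + B\right) \left(B + t\right)$)
$\left(23 + k\right) C{\left(5 - 2,-4 \right)} = \left(23 + 39\right) \left(\left(-4\right)^{2} + 2 \left(-4\right) + 2 \left(5 - 2\right) - 4 \left(5 - 2\right)\right) = 62 \left(16 - 8 + 2 \left(5 - 2\right) - 4 \left(5 - 2\right)\right) = 62 \left(16 - 8 + 2 \cdot 3 - 12\right) = 62 \left(16 - 8 + 6 - 12\right) = 62 \cdot 2 = 124$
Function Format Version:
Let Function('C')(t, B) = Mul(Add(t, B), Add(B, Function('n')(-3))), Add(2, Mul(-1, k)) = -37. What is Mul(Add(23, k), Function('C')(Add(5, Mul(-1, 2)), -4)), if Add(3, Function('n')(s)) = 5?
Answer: 124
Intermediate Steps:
Function('n')(s) = 2 (Function('n')(s) = Add(-3, 5) = 2)
k = 39 (k = Add(2, Mul(-1, -37)) = Add(2, 37) = 39)
Function('C')(t, B) = Mul(Add(2, B), Add(B, t)) (Function('C')(t, B) = Mul(Add(t, B), Add(B, 2)) = Mul(Add(B, t), Add(2, B)) = Mul(Add(2, B), Add(B, t)))
Mul(Add(23, k), Function('C')(Add(5, Mul(-1, 2)), -4)) = Mul(Add(23, 39), Add(Pow(-4, 2), Mul(2, -4), Mul(2, Add(5, Mul(-1, 2))), Mul(-4, Add(5, Mul(-1, 2))))) = Mul(62, Add(16, -8, Mul(2, Add(5, -2)), Mul(-4, Add(5, -2)))) = Mul(62, Add(16, -8, Mul(2, 3), Mul(-4, 3))) = Mul(62, Add(16, -8, 6, -12)) = Mul(62, 2) = 124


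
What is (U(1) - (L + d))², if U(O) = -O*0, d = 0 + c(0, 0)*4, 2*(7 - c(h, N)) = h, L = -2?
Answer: 676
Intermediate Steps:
c(h, N) = 7 - h/2
d = 28 (d = 0 + (7 - ½*0)*4 = 0 + (7 + 0)*4 = 0 + 7*4 = 0 + 28 = 28)
U(O) = 0
(U(1) - (L + d))² = (0 - (-2 + 28))² = (0 - 1*26)² = (0 - 26)² = (-26)² = 676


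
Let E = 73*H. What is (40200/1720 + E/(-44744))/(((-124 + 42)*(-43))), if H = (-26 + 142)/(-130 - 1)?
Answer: 1472783861/222175862188 ≈ 0.0066289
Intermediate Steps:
H = -116/131 (H = 116/(-131) = 116*(-1/131) = -116/131 ≈ -0.88550)
E = -8468/131 (E = 73*(-116/131) = -8468/131 ≈ -64.641)
(40200/1720 + E/(-44744))/(((-124 + 42)*(-43))) = (40200/1720 - 8468/131/(-44744))/(((-124 + 42)*(-43))) = (40200*(1/1720) - 8468/131*(-1/44744))/((-82*(-43))) = (1005/43 + 2117/1465366)/3526 = (1472783861/63010738)*(1/3526) = 1472783861/222175862188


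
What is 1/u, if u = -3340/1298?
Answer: -649/1670 ≈ -0.38862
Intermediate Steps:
u = -1670/649 (u = -3340*1/1298 = -1670/649 ≈ -2.5732)
1/u = 1/(-1670/649) = -649/1670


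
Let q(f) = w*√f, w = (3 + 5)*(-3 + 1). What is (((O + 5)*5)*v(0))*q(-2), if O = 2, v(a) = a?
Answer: 0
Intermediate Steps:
w = -16 (w = 8*(-2) = -16)
q(f) = -16*√f
(((O + 5)*5)*v(0))*q(-2) = (((2 + 5)*5)*0)*(-16*I*√2) = ((7*5)*0)*(-16*I*√2) = (35*0)*(-16*I*√2) = 0*(-16*I*√2) = 0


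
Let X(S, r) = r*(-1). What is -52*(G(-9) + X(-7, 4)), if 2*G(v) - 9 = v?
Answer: 208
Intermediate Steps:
X(S, r) = -r
G(v) = 9/2 + v/2
-52*(G(-9) + X(-7, 4)) = -52*((9/2 + (1/2)*(-9)) - 1*4) = -52*((9/2 - 9/2) - 4) = -52*(0 - 4) = -52*(-4) = 208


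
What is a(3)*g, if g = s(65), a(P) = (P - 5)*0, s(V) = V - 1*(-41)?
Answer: 0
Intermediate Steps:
s(V) = 41 + V (s(V) = V + 41 = 41 + V)
a(P) = 0 (a(P) = (-5 + P)*0 = 0)
g = 106 (g = 41 + 65 = 106)
a(3)*g = 0*106 = 0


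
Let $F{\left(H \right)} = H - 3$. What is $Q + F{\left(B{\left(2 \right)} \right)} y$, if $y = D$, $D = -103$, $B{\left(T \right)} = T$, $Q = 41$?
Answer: $144$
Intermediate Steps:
$F{\left(H \right)} = -3 + H$
$y = -103$
$Q + F{\left(B{\left(2 \right)} \right)} y = 41 + \left(-3 + 2\right) \left(-103\right) = 41 - -103 = 41 + 103 = 144$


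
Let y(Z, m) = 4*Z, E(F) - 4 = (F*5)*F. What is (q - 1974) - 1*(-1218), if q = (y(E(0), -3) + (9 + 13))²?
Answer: 688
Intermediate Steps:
E(F) = 4 + 5*F² (E(F) = 4 + (F*5)*F = 4 + (5*F)*F = 4 + 5*F²)
q = 1444 (q = (4*(4 + 5*0²) + (9 + 13))² = (4*(4 + 5*0) + 22)² = (4*(4 + 0) + 22)² = (4*4 + 22)² = (16 + 22)² = 38² = 1444)
(q - 1974) - 1*(-1218) = (1444 - 1974) - 1*(-1218) = -530 + 1218 = 688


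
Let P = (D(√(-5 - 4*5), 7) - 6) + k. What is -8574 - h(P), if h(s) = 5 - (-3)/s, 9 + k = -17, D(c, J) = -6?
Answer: -325999/38 ≈ -8578.9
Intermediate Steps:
k = -26 (k = -9 - 17 = -26)
P = -38 (P = (-6 - 6) - 26 = -12 - 26 = -38)
h(s) = 5 + 3/s
-8574 - h(P) = -8574 - (5 + 3/(-38)) = -8574 - (5 + 3*(-1/38)) = -8574 - (5 - 3/38) = -8574 - 1*187/38 = -8574 - 187/38 = -325999/38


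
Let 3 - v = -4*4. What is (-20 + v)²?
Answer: 1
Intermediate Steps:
v = 19 (v = 3 - (-4)*4 = 3 - 1*(-16) = 3 + 16 = 19)
(-20 + v)² = (-20 + 19)² = (-1)² = 1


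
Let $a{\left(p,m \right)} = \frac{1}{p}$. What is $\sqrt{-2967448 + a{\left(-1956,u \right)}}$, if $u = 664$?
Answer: $\frac{i \sqrt{2838316533321}}{978} \approx 1722.6 i$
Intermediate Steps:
$\sqrt{-2967448 + a{\left(-1956,u \right)}} = \sqrt{-2967448 + \frac{1}{-1956}} = \sqrt{-2967448 - \frac{1}{1956}} = \sqrt{- \frac{5804328289}{1956}} = \frac{i \sqrt{2838316533321}}{978}$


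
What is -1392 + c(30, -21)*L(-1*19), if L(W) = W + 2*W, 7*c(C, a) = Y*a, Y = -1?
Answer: -1563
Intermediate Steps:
c(C, a) = -a/7 (c(C, a) = (-a)/7 = -a/7)
L(W) = 3*W
-1392 + c(30, -21)*L(-1*19) = -1392 + (-1/7*(-21))*(3*(-1*19)) = -1392 + 3*(3*(-19)) = -1392 + 3*(-57) = -1392 - 171 = -1563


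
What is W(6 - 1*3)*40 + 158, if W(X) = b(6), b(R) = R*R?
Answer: 1598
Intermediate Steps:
b(R) = R**2
W(X) = 36 (W(X) = 6**2 = 36)
W(6 - 1*3)*40 + 158 = 36*40 + 158 = 1440 + 158 = 1598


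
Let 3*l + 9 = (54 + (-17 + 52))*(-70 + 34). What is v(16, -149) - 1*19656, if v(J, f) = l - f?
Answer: -20578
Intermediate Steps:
l = -1071 (l = -3 + ((54 + (-17 + 52))*(-70 + 34))/3 = -3 + ((54 + 35)*(-36))/3 = -3 + (89*(-36))/3 = -3 + (1/3)*(-3204) = -3 - 1068 = -1071)
v(J, f) = -1071 - f
v(16, -149) - 1*19656 = (-1071 - 1*(-149)) - 1*19656 = (-1071 + 149) - 19656 = -922 - 19656 = -20578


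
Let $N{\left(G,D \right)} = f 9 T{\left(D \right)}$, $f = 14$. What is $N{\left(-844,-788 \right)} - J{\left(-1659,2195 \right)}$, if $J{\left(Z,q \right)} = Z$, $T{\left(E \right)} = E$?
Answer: $-97629$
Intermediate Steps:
$N{\left(G,D \right)} = 126 D$ ($N{\left(G,D \right)} = 14 \cdot 9 D = 126 D$)
$N{\left(-844,-788 \right)} - J{\left(-1659,2195 \right)} = 126 \left(-788\right) - -1659 = -99288 + 1659 = -97629$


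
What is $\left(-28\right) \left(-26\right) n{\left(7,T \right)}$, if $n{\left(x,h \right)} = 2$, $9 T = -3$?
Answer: $1456$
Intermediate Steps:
$T = - \frac{1}{3}$ ($T = \frac{1}{9} \left(-3\right) = - \frac{1}{3} \approx -0.33333$)
$\left(-28\right) \left(-26\right) n{\left(7,T \right)} = \left(-28\right) \left(-26\right) 2 = 728 \cdot 2 = 1456$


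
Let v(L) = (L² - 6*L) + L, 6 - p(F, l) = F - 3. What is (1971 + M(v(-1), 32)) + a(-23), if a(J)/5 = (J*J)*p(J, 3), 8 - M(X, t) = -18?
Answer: 86637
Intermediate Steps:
p(F, l) = 9 - F (p(F, l) = 6 - (F - 3) = 6 - (-3 + F) = 6 + (3 - F) = 9 - F)
v(L) = L² - 5*L
M(X, t) = 26 (M(X, t) = 8 - 1*(-18) = 8 + 18 = 26)
a(J) = 5*J²*(9 - J) (a(J) = 5*((J*J)*(9 - J)) = 5*(J²*(9 - J)) = 5*J²*(9 - J))
(1971 + M(v(-1), 32)) + a(-23) = (1971 + 26) + 5*(-23)²*(9 - 1*(-23)) = 1997 + 5*529*(9 + 23) = 1997 + 5*529*32 = 1997 + 84640 = 86637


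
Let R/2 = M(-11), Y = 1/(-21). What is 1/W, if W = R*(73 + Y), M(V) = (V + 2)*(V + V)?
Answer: 7/202224 ≈ 3.4615e-5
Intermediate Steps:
M(V) = 2*V*(2 + V) (M(V) = (2 + V)*(2*V) = 2*V*(2 + V))
Y = -1/21 ≈ -0.047619
R = 396 (R = 2*(2*(-11)*(2 - 11)) = 2*(2*(-11)*(-9)) = 2*198 = 396)
W = 202224/7 (W = 396*(73 - 1/21) = 396*(1532/21) = 202224/7 ≈ 28889.)
1/W = 1/(202224/7) = 7/202224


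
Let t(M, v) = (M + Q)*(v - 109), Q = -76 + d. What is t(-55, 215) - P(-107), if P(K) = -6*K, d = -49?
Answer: -19722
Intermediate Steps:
Q = -125 (Q = -76 - 49 = -125)
t(M, v) = (-125 + M)*(-109 + v) (t(M, v) = (M - 125)*(v - 109) = (-125 + M)*(-109 + v))
t(-55, 215) - P(-107) = (13625 - 125*215 - 109*(-55) - 55*215) - (-6)*(-107) = (13625 - 26875 + 5995 - 11825) - 1*642 = -19080 - 642 = -19722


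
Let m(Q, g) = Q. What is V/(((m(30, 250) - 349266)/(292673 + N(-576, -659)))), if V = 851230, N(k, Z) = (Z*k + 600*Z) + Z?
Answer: -19592335295/29103 ≈ -6.7321e+5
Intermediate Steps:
N(k, Z) = 601*Z + Z*k (N(k, Z) = (600*Z + Z*k) + Z = 601*Z + Z*k)
V/(((m(30, 250) - 349266)/(292673 + N(-576, -659)))) = 851230/(((30 - 349266)/(292673 - 659*(601 - 576)))) = 851230/((-349236/(292673 - 659*25))) = 851230/((-349236/(292673 - 16475))) = 851230/((-349236/276198)) = 851230/((-349236*1/276198)) = 851230/(-58206/46033) = 851230*(-46033/58206) = -19592335295/29103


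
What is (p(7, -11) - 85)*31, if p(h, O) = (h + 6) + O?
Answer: -2573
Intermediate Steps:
p(h, O) = 6 + O + h (p(h, O) = (6 + h) + O = 6 + O + h)
(p(7, -11) - 85)*31 = ((6 - 11 + 7) - 85)*31 = (2 - 85)*31 = -83*31 = -2573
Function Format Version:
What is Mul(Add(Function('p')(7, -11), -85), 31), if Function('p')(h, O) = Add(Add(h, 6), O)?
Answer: -2573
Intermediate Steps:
Function('p')(h, O) = Add(6, O, h) (Function('p')(h, O) = Add(Add(6, h), O) = Add(6, O, h))
Mul(Add(Function('p')(7, -11), -85), 31) = Mul(Add(Add(6, -11, 7), -85), 31) = Mul(Add(2, -85), 31) = Mul(-83, 31) = -2573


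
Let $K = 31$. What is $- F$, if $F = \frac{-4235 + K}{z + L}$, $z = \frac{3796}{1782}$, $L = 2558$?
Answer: $\frac{936441}{570269} \approx 1.6421$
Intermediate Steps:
$z = \frac{1898}{891}$ ($z = 3796 \cdot \frac{1}{1782} = \frac{1898}{891} \approx 2.1302$)
$F = - \frac{936441}{570269}$ ($F = \frac{-4235 + 31}{\frac{1898}{891} + 2558} = - \frac{4204}{\frac{2281076}{891}} = \left(-4204\right) \frac{891}{2281076} = - \frac{936441}{570269} \approx -1.6421$)
$- F = \left(-1\right) \left(- \frac{936441}{570269}\right) = \frac{936441}{570269}$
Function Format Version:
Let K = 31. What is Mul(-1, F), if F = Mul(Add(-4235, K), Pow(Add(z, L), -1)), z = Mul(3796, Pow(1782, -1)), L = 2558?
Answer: Rational(936441, 570269) ≈ 1.6421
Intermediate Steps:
z = Rational(1898, 891) (z = Mul(3796, Rational(1, 1782)) = Rational(1898, 891) ≈ 2.1302)
F = Rational(-936441, 570269) (F = Mul(Add(-4235, 31), Pow(Add(Rational(1898, 891), 2558), -1)) = Mul(-4204, Pow(Rational(2281076, 891), -1)) = Mul(-4204, Rational(891, 2281076)) = Rational(-936441, 570269) ≈ -1.6421)
Mul(-1, F) = Mul(-1, Rational(-936441, 570269)) = Rational(936441, 570269)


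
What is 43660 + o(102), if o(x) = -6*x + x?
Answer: 43150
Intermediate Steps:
o(x) = -5*x
43660 + o(102) = 43660 - 5*102 = 43660 - 510 = 43150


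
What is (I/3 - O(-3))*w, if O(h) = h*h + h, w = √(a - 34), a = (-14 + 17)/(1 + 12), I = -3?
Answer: -7*I*√5707/13 ≈ -40.678*I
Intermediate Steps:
a = 3/13 ≈ 0.23077
w = I*√5707/13 (w = √(3/13 - 34) = √(-439/13) = I*√5707/13 ≈ 5.8111*I)
O(h) = h + h² (O(h) = h² + h = h + h²)
(I/3 - O(-3))*w = (-3/3 - (-3)*(1 - 3))*(I*√5707/13) = (-3*⅓ - (-3)*(-2))*(I*√5707/13) = (-1 - 1*6)*(I*√5707/13) = (-1 - 6)*(I*√5707/13) = -7*I*√5707/13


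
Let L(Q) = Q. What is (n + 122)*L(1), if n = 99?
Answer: 221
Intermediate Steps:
(n + 122)*L(1) = (99 + 122)*1 = 221*1 = 221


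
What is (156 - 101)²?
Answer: 3025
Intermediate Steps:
(156 - 101)² = 55² = 3025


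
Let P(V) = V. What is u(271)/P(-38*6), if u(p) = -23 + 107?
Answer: -7/19 ≈ -0.36842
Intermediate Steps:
u(p) = 84
u(271)/P(-38*6) = 84/((-38*6)) = 84/(-228) = 84*(-1/228) = -7/19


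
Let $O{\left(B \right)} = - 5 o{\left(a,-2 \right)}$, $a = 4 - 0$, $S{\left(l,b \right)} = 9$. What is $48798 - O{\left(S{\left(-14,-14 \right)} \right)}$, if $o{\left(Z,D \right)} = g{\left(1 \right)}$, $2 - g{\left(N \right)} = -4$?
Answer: $48828$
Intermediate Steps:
$g{\left(N \right)} = 6$ ($g{\left(N \right)} = 2 - -4 = 2 + 4 = 6$)
$a = 4$ ($a = 4 + 0 = 4$)
$o{\left(Z,D \right)} = 6$
$O{\left(B \right)} = -30$ ($O{\left(B \right)} = \left(-5\right) 6 = -30$)
$48798 - O{\left(S{\left(-14,-14 \right)} \right)} = 48798 - -30 = 48798 + 30 = 48828$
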